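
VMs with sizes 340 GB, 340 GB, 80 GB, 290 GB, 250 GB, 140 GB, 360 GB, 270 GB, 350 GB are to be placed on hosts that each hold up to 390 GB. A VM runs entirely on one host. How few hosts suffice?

Total = 360 + 350 + 340 + 340 + 290 + 270 + 250 + 140 + 80 = 2420 GB.
Lower bound: ⌈2420/390⌉ = 7 hosts.
A packing using 7 hosts:
  host 1: 360 = 360
  host 2: 350 = 350
  host 3: 340 = 340
  host 4: 340 = 340
  host 5: 290 + 80 = 370
  host 6: 270 = 270
  host 7: 250 + 140 = 390
This matches the lower bound, so 7 is optimal.

7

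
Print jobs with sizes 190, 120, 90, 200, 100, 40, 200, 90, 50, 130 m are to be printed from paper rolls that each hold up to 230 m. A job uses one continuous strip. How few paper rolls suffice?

Total = 200 + 200 + 190 + 130 + 120 + 100 + 90 + 90 + 50 + 40 = 1210 m.
Lower bound: ⌈1210/230⌉ = 6 paper rolls.
A packing using 6 paper rolls:
  roll 1: 200 = 200
  roll 2: 200 = 200
  roll 3: 190 + 40 = 230
  roll 4: 130 + 100 = 230
  roll 5: 120 + 90 = 210
  roll 6: 90 + 50 = 140
This matches the lower bound, so 6 is optimal.

6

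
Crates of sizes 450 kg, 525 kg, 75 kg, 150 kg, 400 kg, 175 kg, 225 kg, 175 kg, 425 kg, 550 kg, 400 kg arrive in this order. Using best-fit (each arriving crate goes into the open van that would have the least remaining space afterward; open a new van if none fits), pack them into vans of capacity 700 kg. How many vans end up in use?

  450 → van 1 (new)  [load 450/700]
  525 → van 2 (new)  [load 525/700]
  75 → van 2  [load 600/700]
  150 → van 1  [load 600/700]
  400 → van 3 (new)  [load 400/700]
  175 → van 3  [load 575/700]
  225 → van 4 (new)  [load 225/700]
  175 → van 4  [load 400/700]
  425 → van 5 (new)  [load 425/700]
  550 → van 6 (new)  [load 550/700]
  400 → van 7 (new)  [load 400/700]
7 vans opened.

7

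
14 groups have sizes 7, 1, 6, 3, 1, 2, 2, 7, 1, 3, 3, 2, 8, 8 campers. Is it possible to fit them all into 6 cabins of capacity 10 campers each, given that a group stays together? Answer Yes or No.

Yes

A valid assignment using 6 cabins:
  cabin 1: 8 + 2 = 10
  cabin 2: 8 + 2 = 10
  cabin 3: 7 + 3 = 10
  cabin 4: 7 + 3 = 10
  cabin 5: 6 + 3 + 1 = 10
  cabin 6: 2 + 1 + 1 = 4
Every load is within 10 campers, so 6 cabins suffice.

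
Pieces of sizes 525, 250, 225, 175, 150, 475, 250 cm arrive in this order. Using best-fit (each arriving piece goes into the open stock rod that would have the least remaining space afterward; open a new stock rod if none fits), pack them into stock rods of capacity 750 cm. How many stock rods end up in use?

  525 → stock rod 1 (new)  [load 525/750]
  250 → stock rod 2 (new)  [load 250/750]
  225 → stock rod 1  [load 750/750]
  175 → stock rod 2  [load 425/750]
  150 → stock rod 2  [load 575/750]
  475 → stock rod 3 (new)  [load 475/750]
  250 → stock rod 3  [load 725/750]
3 stock rods opened.

3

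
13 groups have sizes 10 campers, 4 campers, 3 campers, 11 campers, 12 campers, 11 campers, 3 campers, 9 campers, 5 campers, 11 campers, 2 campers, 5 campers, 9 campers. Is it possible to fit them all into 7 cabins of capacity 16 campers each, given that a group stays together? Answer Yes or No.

Yes

A valid assignment using 7 cabins:
  cabin 1: 12 + 4 = 16
  cabin 2: 11 + 5 = 16
  cabin 3: 11 + 5 = 16
  cabin 4: 11 + 3 + 2 = 16
  cabin 5: 10 + 3 = 13
  cabin 6: 9 = 9
  cabin 7: 9 = 9
Every load is within 16 campers, so 7 cabins suffice.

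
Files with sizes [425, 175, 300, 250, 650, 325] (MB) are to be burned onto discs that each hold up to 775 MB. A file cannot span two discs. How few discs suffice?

3

Total = 650 + 425 + 325 + 300 + 250 + 175 = 2125 MB.
Lower bound: ⌈2125/775⌉ = 3 discs.
A packing using 3 discs:
  disc 1: 650 = 650
  disc 2: 425 + 325 = 750
  disc 3: 300 + 250 + 175 = 725
This matches the lower bound, so 3 is optimal.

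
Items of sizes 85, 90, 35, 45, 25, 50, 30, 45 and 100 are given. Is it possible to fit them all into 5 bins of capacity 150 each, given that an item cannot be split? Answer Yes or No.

Yes

A valid assignment using 4 bins:
  bin 1: 100 + 50 = 150
  bin 2: 90 + 45 = 135
  bin 3: 85 + 45 = 130
  bin 4: 35 + 30 + 25 = 90
That uses only 4 ≤ 5, so 5 bins are enough.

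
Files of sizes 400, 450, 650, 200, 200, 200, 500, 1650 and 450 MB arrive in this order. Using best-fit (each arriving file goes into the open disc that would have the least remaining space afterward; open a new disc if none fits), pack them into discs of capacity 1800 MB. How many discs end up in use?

  400 → disc 1 (new)  [load 400/1800]
  450 → disc 1  [load 850/1800]
  650 → disc 1  [load 1500/1800]
  200 → disc 1  [load 1700/1800]
  200 → disc 2 (new)  [load 200/1800]
  200 → disc 2  [load 400/1800]
  500 → disc 2  [load 900/1800]
  1650 → disc 3 (new)  [load 1650/1800]
  450 → disc 2  [load 1350/1800]
3 discs opened.

3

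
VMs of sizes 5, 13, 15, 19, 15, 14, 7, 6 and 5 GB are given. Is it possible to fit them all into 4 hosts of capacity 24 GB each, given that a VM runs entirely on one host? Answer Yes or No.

Total = 99 GB; ⌈99/24⌉ = 5.
At least 5 hosts are required, but only 4 are allowed.

No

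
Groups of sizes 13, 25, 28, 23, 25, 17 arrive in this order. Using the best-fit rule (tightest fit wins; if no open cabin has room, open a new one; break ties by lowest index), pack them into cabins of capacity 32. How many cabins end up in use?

  13 → cabin 1 (new)  [load 13/32]
  25 → cabin 2 (new)  [load 25/32]
  28 → cabin 3 (new)  [load 28/32]
  23 → cabin 4 (new)  [load 23/32]
  25 → cabin 5 (new)  [load 25/32]
  17 → cabin 1  [load 30/32]
5 cabins opened.

5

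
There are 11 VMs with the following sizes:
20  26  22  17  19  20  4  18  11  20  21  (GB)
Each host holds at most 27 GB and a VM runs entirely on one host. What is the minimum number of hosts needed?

Total = 26 + 22 + 21 + 20 + 20 + 20 + 19 + 18 + 17 + 11 + 4 = 198 GB.
Lower bound: ⌈198/27⌉ = 8 hosts.
Also, 9 VMs each exceed 27/2 GB, and no two of those can share a host, so at least 9 hosts are needed.
A packing using 10 hosts:
  host 1: 26 = 26
  host 2: 22 + 4 = 26
  host 3: 21 = 21
  host 4: 20 = 20
  host 5: 20 = 20
  host 6: 20 = 20
  host 7: 19 = 19
  host 8: 18 = 18
  host 9: 17 = 17
  host 10: 11 = 11
No arrangement into 9 hosts stays within capacity, so 10 is optimal.

10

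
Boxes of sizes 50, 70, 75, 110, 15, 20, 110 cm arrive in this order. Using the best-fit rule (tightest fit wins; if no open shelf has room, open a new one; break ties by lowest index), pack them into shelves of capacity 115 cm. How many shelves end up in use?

5

  50 → shelf 1 (new)  [load 50/115]
  70 → shelf 2 (new)  [load 70/115]
  75 → shelf 3 (new)  [load 75/115]
  110 → shelf 4 (new)  [load 110/115]
  15 → shelf 3  [load 90/115]
  20 → shelf 3  [load 110/115]
  110 → shelf 5 (new)  [load 110/115]
5 shelves opened.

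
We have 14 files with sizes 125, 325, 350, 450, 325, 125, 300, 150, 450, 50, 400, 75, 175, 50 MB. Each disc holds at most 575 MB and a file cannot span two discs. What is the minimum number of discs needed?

Total = 450 + 450 + 400 + 350 + 325 + 325 + 300 + 175 + 150 + 125 + 125 + 75 + 50 + 50 = 3350 MB.
Lower bound: ⌈3350/575⌉ = 6 discs.
Also, 7 files each exceed 575/2 MB, and no two of those can share a disc, so at least 7 discs are needed.
A packing using 7 discs:
  disc 1: 450 + 125 = 575
  disc 2: 450 + 125 = 575
  disc 3: 400 + 175 = 575
  disc 4: 350 + 150 + 75 = 575
  disc 5: 325 + 50 + 50 = 425
  disc 6: 325 = 325
  disc 7: 300 = 300
This matches the lower bound, so 7 is optimal.

7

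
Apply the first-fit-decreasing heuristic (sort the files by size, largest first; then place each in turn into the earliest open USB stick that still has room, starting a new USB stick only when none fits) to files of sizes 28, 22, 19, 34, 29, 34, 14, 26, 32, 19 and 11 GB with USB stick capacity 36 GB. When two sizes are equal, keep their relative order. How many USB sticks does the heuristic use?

9

Sorted descending: 34, 34, 32, 29, 28, 26, 22, 19, 19, 14, 11.
  34 → USB stick 1 (new)  [load 34/36]
  34 → USB stick 2 (new)  [load 34/36]
  32 → USB stick 3 (new)  [load 32/36]
  29 → USB stick 4 (new)  [load 29/36]
  28 → USB stick 5 (new)  [load 28/36]
  26 → USB stick 6 (new)  [load 26/36]
  22 → USB stick 7 (new)  [load 22/36]
  19 → USB stick 8 (new)  [load 19/36]
  19 → USB stick 9 (new)  [load 19/36]
  14 → USB stick 7  [load 36/36]
  11 → USB stick 8  [load 30/36]
9 USB sticks opened.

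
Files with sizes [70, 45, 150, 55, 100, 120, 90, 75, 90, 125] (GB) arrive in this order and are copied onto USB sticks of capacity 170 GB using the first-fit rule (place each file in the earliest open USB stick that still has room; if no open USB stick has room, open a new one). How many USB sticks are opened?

7

  70 → USB stick 1 (new)  [load 70/170]
  45 → USB stick 1  [load 115/170]
  150 → USB stick 2 (new)  [load 150/170]
  55 → USB stick 1  [load 170/170]
  100 → USB stick 3 (new)  [load 100/170]
  120 → USB stick 4 (new)  [load 120/170]
  90 → USB stick 5 (new)  [load 90/170]
  75 → USB stick 5  [load 165/170]
  90 → USB stick 6 (new)  [load 90/170]
  125 → USB stick 7 (new)  [load 125/170]
7 USB sticks opened.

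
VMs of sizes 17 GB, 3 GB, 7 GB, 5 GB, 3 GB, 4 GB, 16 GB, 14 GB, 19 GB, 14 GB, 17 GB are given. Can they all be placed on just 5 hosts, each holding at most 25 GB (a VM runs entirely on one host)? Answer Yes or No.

Total = 119 GB; ⌈119/25⌉ = 5.
6 VMs each exceed half the capacity and cannot share a host, forcing at least 6 hosts.
At least 6 hosts are required, but only 5 are allowed.

No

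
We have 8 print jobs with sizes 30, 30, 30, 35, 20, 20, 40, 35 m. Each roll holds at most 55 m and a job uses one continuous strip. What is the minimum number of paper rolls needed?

Total = 40 + 35 + 35 + 30 + 30 + 30 + 20 + 20 = 240 m.
Lower bound: ⌈240/55⌉ = 5 paper rolls.
Also, 6 print jobs each exceed 55/2 m, and no two of those can share a roll, so at least 6 paper rolls are needed.
A packing using 6 paper rolls:
  roll 1: 40 = 40
  roll 2: 35 + 20 = 55
  roll 3: 35 + 20 = 55
  roll 4: 30 = 30
  roll 5: 30 = 30
  roll 6: 30 = 30
This matches the lower bound, so 6 is optimal.

6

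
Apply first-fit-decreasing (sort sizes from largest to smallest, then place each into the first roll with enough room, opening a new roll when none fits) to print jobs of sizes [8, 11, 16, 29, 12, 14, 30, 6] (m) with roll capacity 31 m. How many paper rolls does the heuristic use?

5

Sorted descending: 30, 29, 16, 14, 12, 11, 8, 6.
  30 → roll 1 (new)  [load 30/31]
  29 → roll 2 (new)  [load 29/31]
  16 → roll 3 (new)  [load 16/31]
  14 → roll 3  [load 30/31]
  12 → roll 4 (new)  [load 12/31]
  11 → roll 4  [load 23/31]
  8 → roll 4  [load 31/31]
  6 → roll 5 (new)  [load 6/31]
5 paper rolls opened.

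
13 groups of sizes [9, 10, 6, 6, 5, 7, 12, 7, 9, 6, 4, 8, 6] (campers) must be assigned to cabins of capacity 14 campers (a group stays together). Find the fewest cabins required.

Total = 12 + 10 + 9 + 9 + 8 + 7 + 7 + 6 + 6 + 6 + 6 + 5 + 4 = 95 campers.
Lower bound: ⌈95/14⌉ = 7 cabins.
A packing using 8 cabins:
  cabin 1: 12 = 12
  cabin 2: 10 + 4 = 14
  cabin 3: 9 + 5 = 14
  cabin 4: 9 = 9
  cabin 5: 8 + 6 = 14
  cabin 6: 7 + 7 = 14
  cabin 7: 6 + 6 = 12
  cabin 8: 6 = 6
No arrangement into 7 cabins stays within capacity, so 8 is optimal.

8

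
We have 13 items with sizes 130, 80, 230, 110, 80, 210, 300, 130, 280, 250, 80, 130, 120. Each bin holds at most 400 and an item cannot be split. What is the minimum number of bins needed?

Total = 300 + 280 + 250 + 230 + 210 + 130 + 130 + 130 + 120 + 110 + 80 + 80 + 80 = 2130.
Lower bound: ⌈2130/400⌉ = 6 bins.
A packing using 6 bins:
  bin 1: 300 + 80 = 380
  bin 2: 280 + 120 = 400
  bin 3: 250 + 130 = 380
  bin 4: 230 + 130 = 360
  bin 5: 210 + 130 = 340
  bin 6: 110 + 80 + 80 = 270
This matches the lower bound, so 6 is optimal.

6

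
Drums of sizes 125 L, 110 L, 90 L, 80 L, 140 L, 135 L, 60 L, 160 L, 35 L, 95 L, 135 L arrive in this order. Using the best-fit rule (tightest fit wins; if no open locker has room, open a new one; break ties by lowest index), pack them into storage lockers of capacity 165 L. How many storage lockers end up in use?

9

  125 → locker 1 (new)  [load 125/165]
  110 → locker 2 (new)  [load 110/165]
  90 → locker 3 (new)  [load 90/165]
  80 → locker 4 (new)  [load 80/165]
  140 → locker 5 (new)  [load 140/165]
  135 → locker 6 (new)  [load 135/165]
  60 → locker 3  [load 150/165]
  160 → locker 7 (new)  [load 160/165]
  35 → locker 1  [load 160/165]
  95 → locker 8 (new)  [load 95/165]
  135 → locker 9 (new)  [load 135/165]
9 storage lockers opened.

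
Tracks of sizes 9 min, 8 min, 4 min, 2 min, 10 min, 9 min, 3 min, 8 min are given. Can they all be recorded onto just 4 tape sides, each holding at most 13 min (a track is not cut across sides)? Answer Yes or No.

Total = 53 min; ⌈53/13⌉ = 5.
At least 5 tape sides are required, but only 4 are allowed.

No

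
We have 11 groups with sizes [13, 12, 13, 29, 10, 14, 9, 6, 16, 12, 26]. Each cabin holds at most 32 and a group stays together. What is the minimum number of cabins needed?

Total = 29 + 26 + 16 + 14 + 13 + 13 + 12 + 12 + 10 + 9 + 6 = 160.
Lower bound: ⌈160/32⌉ = 5 cabins.
A packing using 6 cabins:
  cabin 1: 29 = 29
  cabin 2: 26 + 6 = 32
  cabin 3: 16 + 14 = 30
  cabin 4: 13 + 13 = 26
  cabin 5: 12 + 12 = 24
  cabin 6: 10 + 9 = 19
No arrangement into 5 cabins stays within capacity, so 6 is optimal.

6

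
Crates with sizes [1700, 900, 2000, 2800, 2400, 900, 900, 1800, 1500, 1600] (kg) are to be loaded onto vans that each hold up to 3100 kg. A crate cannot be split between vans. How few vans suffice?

Total = 2800 + 2400 + 2000 + 1800 + 1700 + 1600 + 1500 + 900 + 900 + 900 = 16500 kg.
Lower bound: ⌈16500/3100⌉ = 6 vans.
A packing using 6 vans:
  van 1: 2800 = 2800
  van 2: 2400 = 2400
  van 3: 2000 + 900 = 2900
  van 4: 1800 + 900 = 2700
  van 5: 1700 + 900 = 2600
  van 6: 1600 + 1500 = 3100
This matches the lower bound, so 6 is optimal.

6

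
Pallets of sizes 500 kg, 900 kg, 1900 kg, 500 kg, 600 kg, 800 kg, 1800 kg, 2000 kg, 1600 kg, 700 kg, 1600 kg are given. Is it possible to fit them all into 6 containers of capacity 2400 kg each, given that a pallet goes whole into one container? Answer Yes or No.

Yes

A valid assignment using 6 containers:
  container 1: 2000 = 2000
  container 2: 1900 + 500 = 2400
  container 3: 1800 + 600 = 2400
  container 4: 1600 + 800 = 2400
  container 5: 1600 + 700 = 2300
  container 6: 900 + 500 = 1400
Every load is within 2400 kg, so 6 containers suffice.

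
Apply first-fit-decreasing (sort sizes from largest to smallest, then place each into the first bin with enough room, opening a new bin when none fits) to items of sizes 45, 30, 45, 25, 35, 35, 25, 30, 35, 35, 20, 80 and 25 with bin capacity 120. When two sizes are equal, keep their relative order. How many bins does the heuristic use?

Sorted descending: 80, 45, 45, 35, 35, 35, 35, 30, 30, 25, 25, 25, 20.
  80 → bin 1 (new)  [load 80/120]
  45 → bin 2 (new)  [load 45/120]
  45 → bin 2  [load 90/120]
  35 → bin 1  [load 115/120]
  35 → bin 3 (new)  [load 35/120]
  35 → bin 3  [load 70/120]
  35 → bin 3  [load 105/120]
  30 → bin 2  [load 120/120]
  30 → bin 4 (new)  [load 30/120]
  25 → bin 4  [load 55/120]
  25 → bin 4  [load 80/120]
  25 → bin 4  [load 105/120]
  20 → bin 5 (new)  [load 20/120]
5 bins opened.

5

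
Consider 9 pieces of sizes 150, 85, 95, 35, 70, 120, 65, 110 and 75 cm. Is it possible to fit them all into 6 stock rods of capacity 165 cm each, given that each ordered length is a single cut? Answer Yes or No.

A valid assignment using 6 stock rods:
  stock rod 1: 150 = 150
  stock rod 2: 120 + 35 = 155
  stock rod 3: 110 = 110
  stock rod 4: 95 + 70 = 165
  stock rod 5: 85 + 75 = 160
  stock rod 6: 65 = 65
Every load is within 165 cm, so 6 stock rods suffice.

Yes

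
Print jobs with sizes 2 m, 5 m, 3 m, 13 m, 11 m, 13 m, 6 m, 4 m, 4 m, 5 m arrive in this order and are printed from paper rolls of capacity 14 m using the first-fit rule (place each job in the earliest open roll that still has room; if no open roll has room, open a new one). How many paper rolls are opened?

  2 → roll 1 (new)  [load 2/14]
  5 → roll 1  [load 7/14]
  3 → roll 1  [load 10/14]
  13 → roll 2 (new)  [load 13/14]
  11 → roll 3 (new)  [load 11/14]
  13 → roll 4 (new)  [load 13/14]
  6 → roll 5 (new)  [load 6/14]
  4 → roll 1  [load 14/14]
  4 → roll 5  [load 10/14]
  5 → roll 6 (new)  [load 5/14]
6 paper rolls opened.

6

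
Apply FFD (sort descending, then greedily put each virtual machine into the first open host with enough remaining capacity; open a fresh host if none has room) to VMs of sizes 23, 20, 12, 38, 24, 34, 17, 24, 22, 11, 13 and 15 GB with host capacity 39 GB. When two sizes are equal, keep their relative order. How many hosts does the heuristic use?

7

Sorted descending: 38, 34, 24, 24, 23, 22, 20, 17, 15, 13, 12, 11.
  38 → host 1 (new)  [load 38/39]
  34 → host 2 (new)  [load 34/39]
  24 → host 3 (new)  [load 24/39]
  24 → host 4 (new)  [load 24/39]
  23 → host 5 (new)  [load 23/39]
  22 → host 6 (new)  [load 22/39]
  20 → host 7 (new)  [load 20/39]
  17 → host 6  [load 39/39]
  15 → host 3  [load 39/39]
  13 → host 4  [load 37/39]
  12 → host 5  [load 35/39]
  11 → host 7  [load 31/39]
7 hosts opened.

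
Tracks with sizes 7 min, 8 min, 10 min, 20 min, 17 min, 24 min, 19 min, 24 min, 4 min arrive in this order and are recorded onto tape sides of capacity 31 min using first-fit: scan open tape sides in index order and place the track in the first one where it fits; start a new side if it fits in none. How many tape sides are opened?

  7 → side 1 (new)  [load 7/31]
  8 → side 1  [load 15/31]
  10 → side 1  [load 25/31]
  20 → side 2 (new)  [load 20/31]
  17 → side 3 (new)  [load 17/31]
  24 → side 4 (new)  [load 24/31]
  19 → side 5 (new)  [load 19/31]
  24 → side 6 (new)  [load 24/31]
  4 → side 1  [load 29/31]
6 tape sides opened.

6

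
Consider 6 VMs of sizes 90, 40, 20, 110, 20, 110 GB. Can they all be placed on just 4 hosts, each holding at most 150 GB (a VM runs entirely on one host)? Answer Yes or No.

A valid assignment using 3 hosts:
  host 1: 110 + 40 = 150
  host 2: 110 + 20 + 20 = 150
  host 3: 90 = 90
That uses only 3 ≤ 4, so 4 hosts are enough.

Yes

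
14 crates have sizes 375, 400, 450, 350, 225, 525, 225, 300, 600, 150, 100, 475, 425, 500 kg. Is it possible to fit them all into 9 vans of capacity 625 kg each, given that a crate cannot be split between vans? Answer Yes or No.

No

Total = 5100 kg; ⌈5100/625⌉ = 9.
The bound of 9 does not rule out 9, but exhaustive search shows no assignment into 9 vans of capacity 625 kg exists — the minimum is 10.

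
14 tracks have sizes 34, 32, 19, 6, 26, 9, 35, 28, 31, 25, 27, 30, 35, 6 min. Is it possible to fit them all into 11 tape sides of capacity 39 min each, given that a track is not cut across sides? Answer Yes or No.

Yes

A valid assignment using 11 tape sides:
  side 1: 35 = 35
  side 2: 35 = 35
  side 3: 34 = 34
  side 4: 32 + 6 = 38
  side 5: 31 + 6 = 37
  side 6: 30 + 9 = 39
  side 7: 28 = 28
  side 8: 27 = 27
  side 9: 26 = 26
  side 10: 25 = 25
  side 11: 19 = 19
Every load is within 39 min, so 11 tape sides suffice.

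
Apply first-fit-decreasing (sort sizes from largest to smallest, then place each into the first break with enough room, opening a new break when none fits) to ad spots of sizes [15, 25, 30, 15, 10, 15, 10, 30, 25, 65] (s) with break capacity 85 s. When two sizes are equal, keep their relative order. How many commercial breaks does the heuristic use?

Sorted descending: 65, 30, 30, 25, 25, 15, 15, 15, 10, 10.
  65 → break 1 (new)  [load 65/85]
  30 → break 2 (new)  [load 30/85]
  30 → break 2  [load 60/85]
  25 → break 2  [load 85/85]
  25 → break 3 (new)  [load 25/85]
  15 → break 1  [load 80/85]
  15 → break 3  [load 40/85]
  15 → break 3  [load 55/85]
  10 → break 3  [load 65/85]
  10 → break 3  [load 75/85]
3 commercial breaks opened.

3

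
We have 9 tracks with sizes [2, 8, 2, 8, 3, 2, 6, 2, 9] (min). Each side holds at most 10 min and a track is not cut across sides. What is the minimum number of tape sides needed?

5

Total = 9 + 8 + 8 + 6 + 3 + 2 + 2 + 2 + 2 = 42 min.
Lower bound: ⌈42/10⌉ = 5 tape sides.
A packing using 5 tape sides:
  side 1: 9 = 9
  side 2: 8 + 2 = 10
  side 3: 8 + 2 = 10
  side 4: 6 + 3 = 9
  side 5: 2 + 2 = 4
This matches the lower bound, so 5 is optimal.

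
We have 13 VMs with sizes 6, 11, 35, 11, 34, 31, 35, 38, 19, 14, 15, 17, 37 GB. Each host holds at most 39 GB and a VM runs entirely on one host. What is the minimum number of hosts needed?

Total = 38 + 37 + 35 + 35 + 34 + 31 + 19 + 17 + 15 + 14 + 11 + 11 + 6 = 303 GB.
Lower bound: ⌈303/39⌉ = 8 hosts.
A packing using 9 hosts:
  host 1: 38 = 38
  host 2: 37 = 37
  host 3: 35 = 35
  host 4: 35 = 35
  host 5: 34 = 34
  host 6: 31 + 6 = 37
  host 7: 19 + 17 = 36
  host 8: 15 + 14 = 29
  host 9: 11 + 11 = 22
No arrangement into 8 hosts stays within capacity, so 9 is optimal.

9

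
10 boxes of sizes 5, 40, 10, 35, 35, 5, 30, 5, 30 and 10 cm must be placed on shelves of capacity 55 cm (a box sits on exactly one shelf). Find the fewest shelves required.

Total = 40 + 35 + 35 + 30 + 30 + 10 + 10 + 5 + 5 + 5 = 205 cm.
Lower bound: ⌈205/55⌉ = 4 shelves.
Also, 5 boxes each exceed 55/2 cm, and no two of those can share a shelf, so at least 5 shelves are needed.
A packing using 5 shelves:
  shelf 1: 40 + 10 + 5 = 55
  shelf 2: 35 + 10 + 5 + 5 = 55
  shelf 3: 35 = 35
  shelf 4: 30 = 30
  shelf 5: 30 = 30
This matches the lower bound, so 5 is optimal.

5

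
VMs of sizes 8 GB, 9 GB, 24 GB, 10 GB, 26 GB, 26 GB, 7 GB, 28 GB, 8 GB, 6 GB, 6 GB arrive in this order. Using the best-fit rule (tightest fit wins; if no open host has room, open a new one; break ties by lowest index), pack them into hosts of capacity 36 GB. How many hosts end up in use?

5

  8 → host 1 (new)  [load 8/36]
  9 → host 1  [load 17/36]
  24 → host 2 (new)  [load 24/36]
  10 → host 2  [load 34/36]
  26 → host 3 (new)  [load 26/36]
  26 → host 4 (new)  [load 26/36]
  7 → host 3  [load 33/36]
  28 → host 5 (new)  [load 28/36]
  8 → host 5  [load 36/36]
  6 → host 4  [load 32/36]
  6 → host 1  [load 23/36]
5 hosts opened.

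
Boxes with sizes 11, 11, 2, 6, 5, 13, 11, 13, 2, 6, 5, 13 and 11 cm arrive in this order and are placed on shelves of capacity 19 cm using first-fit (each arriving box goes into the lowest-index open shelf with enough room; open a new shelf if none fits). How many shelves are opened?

  11 → shelf 1 (new)  [load 11/19]
  11 → shelf 2 (new)  [load 11/19]
  2 → shelf 1  [load 13/19]
  6 → shelf 1  [load 19/19]
  5 → shelf 2  [load 16/19]
  13 → shelf 3 (new)  [load 13/19]
  11 → shelf 4 (new)  [load 11/19]
  13 → shelf 5 (new)  [load 13/19]
  2 → shelf 2  [load 18/19]
  6 → shelf 3  [load 19/19]
  5 → shelf 4  [load 16/19]
  13 → shelf 6 (new)  [load 13/19]
  11 → shelf 7 (new)  [load 11/19]
7 shelves opened.

7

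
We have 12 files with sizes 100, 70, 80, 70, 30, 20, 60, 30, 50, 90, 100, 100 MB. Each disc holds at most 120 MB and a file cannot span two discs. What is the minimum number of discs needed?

8

Total = 100 + 100 + 100 + 90 + 80 + 70 + 70 + 60 + 50 + 30 + 30 + 20 = 800 MB.
Lower bound: ⌈800/120⌉ = 7 discs.
A packing using 8 discs:
  disc 1: 100 + 20 = 120
  disc 2: 100 = 100
  disc 3: 100 = 100
  disc 4: 90 + 30 = 120
  disc 5: 80 + 30 = 110
  disc 6: 70 + 50 = 120
  disc 7: 70 = 70
  disc 8: 60 = 60
No arrangement into 7 discs stays within capacity, so 8 is optimal.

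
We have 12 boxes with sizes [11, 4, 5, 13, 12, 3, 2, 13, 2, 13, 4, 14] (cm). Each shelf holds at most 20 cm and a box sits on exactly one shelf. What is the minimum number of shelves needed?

6

Total = 14 + 13 + 13 + 13 + 12 + 11 + 5 + 4 + 4 + 3 + 2 + 2 = 96 cm.
Lower bound: ⌈96/20⌉ = 5 shelves.
Also, 6 boxes each exceed 10 cm, and no two of those can share a shelf, so at least 6 shelves are needed.
A packing using 6 shelves:
  shelf 1: 14 + 5 = 19
  shelf 2: 13 + 4 + 3 = 20
  shelf 3: 13 + 4 + 2 = 19
  shelf 4: 13 + 2 = 15
  shelf 5: 12 = 12
  shelf 6: 11 = 11
This matches the lower bound, so 6 is optimal.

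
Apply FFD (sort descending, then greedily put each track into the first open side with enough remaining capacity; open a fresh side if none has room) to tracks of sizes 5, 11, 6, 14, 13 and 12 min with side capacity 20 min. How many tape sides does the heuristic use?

Sorted descending: 14, 13, 12, 11, 6, 5.
  14 → side 1 (new)  [load 14/20]
  13 → side 2 (new)  [load 13/20]
  12 → side 3 (new)  [load 12/20]
  11 → side 4 (new)  [load 11/20]
  6 → side 1  [load 20/20]
  5 → side 2  [load 18/20]
4 tape sides opened.

4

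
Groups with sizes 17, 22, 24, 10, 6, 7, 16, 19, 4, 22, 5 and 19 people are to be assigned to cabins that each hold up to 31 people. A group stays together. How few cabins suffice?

Total = 24 + 22 + 22 + 19 + 19 + 17 + 16 + 10 + 7 + 6 + 5 + 4 = 171 people.
Lower bound: ⌈171/31⌉ = 6 cabins.
Also, 7 groups each exceed 31/2 people, and no two of those can share a cabin, so at least 7 cabins are needed.
A packing using 7 cabins:
  cabin 1: 24 + 7 = 31
  cabin 2: 22 + 6 = 28
  cabin 3: 22 + 5 + 4 = 31
  cabin 4: 19 + 10 = 29
  cabin 5: 19 = 19
  cabin 6: 17 = 17
  cabin 7: 16 = 16
This matches the lower bound, so 7 is optimal.

7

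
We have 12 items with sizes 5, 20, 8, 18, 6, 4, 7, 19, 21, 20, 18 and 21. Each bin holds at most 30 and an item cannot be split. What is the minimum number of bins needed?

Total = 21 + 21 + 20 + 20 + 19 + 18 + 18 + 8 + 7 + 6 + 5 + 4 = 167.
Lower bound: ⌈167/30⌉ = 6 bins.
Also, 7 items each exceed 15, and no two of those can share a bin, so at least 7 bins are needed.
A packing using 7 bins:
  bin 1: 21 + 8 = 29
  bin 2: 21 + 7 = 28
  bin 3: 20 + 6 + 4 = 30
  bin 4: 20 + 5 = 25
  bin 5: 19 = 19
  bin 6: 18 = 18
  bin 7: 18 = 18
This matches the lower bound, so 7 is optimal.

7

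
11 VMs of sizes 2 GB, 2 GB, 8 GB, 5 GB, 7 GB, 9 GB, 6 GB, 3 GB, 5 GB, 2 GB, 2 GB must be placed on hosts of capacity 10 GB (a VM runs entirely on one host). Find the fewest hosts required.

6

Total = 9 + 8 + 7 + 6 + 5 + 5 + 3 + 2 + 2 + 2 + 2 = 51 GB.
Lower bound: ⌈51/10⌉ = 6 hosts.
A packing using 6 hosts:
  host 1: 9 = 9
  host 2: 8 + 2 = 10
  host 3: 7 + 3 = 10
  host 4: 6 + 2 + 2 = 10
  host 5: 5 + 5 = 10
  host 6: 2 = 2
This matches the lower bound, so 6 is optimal.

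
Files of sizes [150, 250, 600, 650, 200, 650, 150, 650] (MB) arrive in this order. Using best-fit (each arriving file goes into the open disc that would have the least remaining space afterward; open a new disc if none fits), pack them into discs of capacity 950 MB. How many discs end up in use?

  150 → disc 1 (new)  [load 150/950]
  250 → disc 1  [load 400/950]
  600 → disc 2 (new)  [load 600/950]
  650 → disc 3 (new)  [load 650/950]
  200 → disc 3  [load 850/950]
  650 → disc 4 (new)  [load 650/950]
  150 → disc 4  [load 800/950]
  650 → disc 5 (new)  [load 650/950]
5 discs opened.

5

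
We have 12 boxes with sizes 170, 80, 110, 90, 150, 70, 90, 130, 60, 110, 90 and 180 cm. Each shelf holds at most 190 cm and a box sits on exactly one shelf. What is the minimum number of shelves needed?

8

Total = 180 + 170 + 150 + 130 + 110 + 110 + 90 + 90 + 90 + 80 + 70 + 60 = 1330 cm.
Lower bound: ⌈1330/190⌉ = 7 shelves.
A packing using 8 shelves:
  shelf 1: 180 = 180
  shelf 2: 170 = 170
  shelf 3: 150 = 150
  shelf 4: 130 + 60 = 190
  shelf 5: 110 + 80 = 190
  shelf 6: 110 + 70 = 180
  shelf 7: 90 + 90 = 180
  shelf 8: 90 = 90
No arrangement into 7 shelves stays within capacity, so 8 is optimal.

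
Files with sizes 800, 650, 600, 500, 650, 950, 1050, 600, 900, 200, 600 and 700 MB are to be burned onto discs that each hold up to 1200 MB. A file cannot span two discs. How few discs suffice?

9

Total = 1050 + 950 + 900 + 800 + 700 + 650 + 650 + 600 + 600 + 600 + 500 + 200 = 8200 MB.
Lower bound: ⌈8200/1200⌉ = 7 discs.
A packing using 9 discs:
  disc 1: 1050 = 1050
  disc 2: 950 + 200 = 1150
  disc 3: 900 = 900
  disc 4: 800 = 800
  disc 5: 700 + 500 = 1200
  disc 6: 650 = 650
  disc 7: 650 = 650
  disc 8: 600 + 600 = 1200
  disc 9: 600 = 600
No arrangement into 8 discs stays within capacity, so 9 is optimal.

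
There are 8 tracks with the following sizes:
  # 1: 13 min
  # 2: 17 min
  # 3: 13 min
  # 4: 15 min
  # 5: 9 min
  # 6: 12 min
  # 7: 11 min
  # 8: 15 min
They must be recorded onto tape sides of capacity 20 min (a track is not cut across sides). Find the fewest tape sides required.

7

Total = 17 + 15 + 15 + 13 + 13 + 12 + 11 + 9 = 105 min.
Lower bound: ⌈105/20⌉ = 6 tape sides.
Also, 7 tracks each exceed 10 min, and no two of those can share a side, so at least 7 tape sides are needed.
A packing using 7 tape sides:
  side 1: 17 = 17
  side 2: 15 = 15
  side 3: 15 = 15
  side 4: 13 = 13
  side 5: 13 = 13
  side 6: 12 = 12
  side 7: 11 + 9 = 20
This matches the lower bound, so 7 is optimal.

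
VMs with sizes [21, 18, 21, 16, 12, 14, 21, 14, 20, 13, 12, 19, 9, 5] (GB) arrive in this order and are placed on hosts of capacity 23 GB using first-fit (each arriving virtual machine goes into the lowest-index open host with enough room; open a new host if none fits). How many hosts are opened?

12

  21 → host 1 (new)  [load 21/23]
  18 → host 2 (new)  [load 18/23]
  21 → host 3 (new)  [load 21/23]
  16 → host 4 (new)  [load 16/23]
  12 → host 5 (new)  [load 12/23]
  14 → host 6 (new)  [load 14/23]
  21 → host 7 (new)  [load 21/23]
  14 → host 8 (new)  [load 14/23]
  20 → host 9 (new)  [load 20/23]
  13 → host 10 (new)  [load 13/23]
  12 → host 11 (new)  [load 12/23]
  19 → host 12 (new)  [load 19/23]
  9 → host 5  [load 21/23]
  5 → host 2  [load 23/23]
12 hosts opened.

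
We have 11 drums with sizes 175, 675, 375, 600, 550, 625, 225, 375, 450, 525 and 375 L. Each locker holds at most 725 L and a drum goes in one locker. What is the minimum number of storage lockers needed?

Total = 675 + 625 + 600 + 550 + 525 + 450 + 375 + 375 + 375 + 225 + 175 = 4950 L.
Lower bound: ⌈4950/725⌉ = 7 storage lockers.
Also, 9 drums each exceed 725/2 L, and no two of those can share a locker, so at least 9 storage lockers are needed.
A packing using 9 storage lockers:
  locker 1: 675 = 675
  locker 2: 625 = 625
  locker 3: 600 = 600
  locker 4: 550 + 175 = 725
  locker 5: 525 = 525
  locker 6: 450 + 225 = 675
  locker 7: 375 = 375
  locker 8: 375 = 375
  locker 9: 375 = 375
This matches the lower bound, so 9 is optimal.

9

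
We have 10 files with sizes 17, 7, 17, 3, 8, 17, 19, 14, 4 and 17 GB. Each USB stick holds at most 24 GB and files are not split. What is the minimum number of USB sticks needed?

6

Total = 19 + 17 + 17 + 17 + 17 + 14 + 8 + 7 + 4 + 3 = 123 GB.
Lower bound: ⌈123/24⌉ = 6 USB sticks.
A packing using 6 USB sticks:
  USB stick 1: 19 + 4 = 23
  USB stick 2: 17 + 7 = 24
  USB stick 3: 17 + 3 = 20
  USB stick 4: 17 = 17
  USB stick 5: 17 = 17
  USB stick 6: 14 + 8 = 22
This matches the lower bound, so 6 is optimal.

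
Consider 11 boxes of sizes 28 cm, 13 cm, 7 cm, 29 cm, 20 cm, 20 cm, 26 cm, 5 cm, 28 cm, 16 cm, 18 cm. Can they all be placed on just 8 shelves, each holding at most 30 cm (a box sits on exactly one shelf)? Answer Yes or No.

Yes

A valid assignment using 8 shelves:
  shelf 1: 29 = 29
  shelf 2: 28 = 28
  shelf 3: 28 = 28
  shelf 4: 26 = 26
  shelf 5: 20 + 7 = 27
  shelf 6: 20 + 5 = 25
  shelf 7: 18 = 18
  shelf 8: 16 + 13 = 29
Every load is within 30 cm, so 8 shelves suffice.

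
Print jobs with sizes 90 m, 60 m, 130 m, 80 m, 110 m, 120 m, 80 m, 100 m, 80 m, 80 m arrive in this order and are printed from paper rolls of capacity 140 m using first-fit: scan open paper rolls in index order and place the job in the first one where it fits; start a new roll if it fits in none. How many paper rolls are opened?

9

  90 → roll 1 (new)  [load 90/140]
  60 → roll 2 (new)  [load 60/140]
  130 → roll 3 (new)  [load 130/140]
  80 → roll 2  [load 140/140]
  110 → roll 4 (new)  [load 110/140]
  120 → roll 5 (new)  [load 120/140]
  80 → roll 6 (new)  [load 80/140]
  100 → roll 7 (new)  [load 100/140]
  80 → roll 8 (new)  [load 80/140]
  80 → roll 9 (new)  [load 80/140]
9 paper rolls opened.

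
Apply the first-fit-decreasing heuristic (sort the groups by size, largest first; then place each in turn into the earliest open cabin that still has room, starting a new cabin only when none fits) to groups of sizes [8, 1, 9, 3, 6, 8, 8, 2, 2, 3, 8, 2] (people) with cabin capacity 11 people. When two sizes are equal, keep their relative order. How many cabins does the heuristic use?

6

Sorted descending: 9, 8, 8, 8, 8, 6, 3, 3, 2, 2, 2, 1.
  9 → cabin 1 (new)  [load 9/11]
  8 → cabin 2 (new)  [load 8/11]
  8 → cabin 3 (new)  [load 8/11]
  8 → cabin 4 (new)  [load 8/11]
  8 → cabin 5 (new)  [load 8/11]
  6 → cabin 6 (new)  [load 6/11]
  3 → cabin 2  [load 11/11]
  3 → cabin 3  [load 11/11]
  2 → cabin 1  [load 11/11]
  2 → cabin 4  [load 10/11]
  2 → cabin 5  [load 10/11]
  1 → cabin 4  [load 11/11]
6 cabins opened.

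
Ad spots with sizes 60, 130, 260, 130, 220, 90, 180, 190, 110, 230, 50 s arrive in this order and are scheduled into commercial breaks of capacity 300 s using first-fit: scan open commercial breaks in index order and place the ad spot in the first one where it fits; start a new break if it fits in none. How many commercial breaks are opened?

7

  60 → break 1 (new)  [load 60/300]
  130 → break 1  [load 190/300]
  260 → break 2 (new)  [load 260/300]
  130 → break 3 (new)  [load 130/300]
  220 → break 4 (new)  [load 220/300]
  90 → break 1  [load 280/300]
  180 → break 5 (new)  [load 180/300]
  190 → break 6 (new)  [load 190/300]
  110 → break 3  [load 240/300]
  230 → break 7 (new)  [load 230/300]
  50 → break 3  [load 290/300]
7 commercial breaks opened.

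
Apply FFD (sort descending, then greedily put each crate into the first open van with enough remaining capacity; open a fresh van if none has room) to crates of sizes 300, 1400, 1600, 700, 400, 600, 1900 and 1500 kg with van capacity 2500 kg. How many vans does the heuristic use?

Sorted descending: 1900, 1600, 1500, 1400, 700, 600, 400, 300.
  1900 → van 1 (new)  [load 1900/2500]
  1600 → van 2 (new)  [load 1600/2500]
  1500 → van 3 (new)  [load 1500/2500]
  1400 → van 4 (new)  [load 1400/2500]
  700 → van 2  [load 2300/2500]
  600 → van 1  [load 2500/2500]
  400 → van 3  [load 1900/2500]
  300 → van 3  [load 2200/2500]
4 vans opened.

4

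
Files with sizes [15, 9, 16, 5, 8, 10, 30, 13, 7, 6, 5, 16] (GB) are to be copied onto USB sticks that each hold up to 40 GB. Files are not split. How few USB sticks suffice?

4

Total = 30 + 16 + 16 + 15 + 13 + 10 + 9 + 8 + 7 + 6 + 5 + 5 = 140 GB.
Lower bound: ⌈140/40⌉ = 4 USB sticks.
A packing using 4 USB sticks:
  USB stick 1: 30 + 10 = 40
  USB stick 2: 16 + 16 + 8 = 40
  USB stick 3: 15 + 13 + 9 = 37
  USB stick 4: 7 + 6 + 5 + 5 = 23
This matches the lower bound, so 4 is optimal.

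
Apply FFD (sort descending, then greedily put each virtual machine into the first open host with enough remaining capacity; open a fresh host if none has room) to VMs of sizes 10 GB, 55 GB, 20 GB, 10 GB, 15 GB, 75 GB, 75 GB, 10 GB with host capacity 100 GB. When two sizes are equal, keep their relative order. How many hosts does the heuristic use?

Sorted descending: 75, 75, 55, 20, 15, 10, 10, 10.
  75 → host 1 (new)  [load 75/100]
  75 → host 2 (new)  [load 75/100]
  55 → host 3 (new)  [load 55/100]
  20 → host 1  [load 95/100]
  15 → host 2  [load 90/100]
  10 → host 2  [load 100/100]
  10 → host 3  [load 65/100]
  10 → host 3  [load 75/100]
3 hosts opened.

3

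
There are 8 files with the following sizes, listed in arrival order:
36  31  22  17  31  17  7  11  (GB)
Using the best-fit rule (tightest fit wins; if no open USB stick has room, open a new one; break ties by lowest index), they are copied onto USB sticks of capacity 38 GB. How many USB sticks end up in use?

5

  36 → USB stick 1 (new)  [load 36/38]
  31 → USB stick 2 (new)  [load 31/38]
  22 → USB stick 3 (new)  [load 22/38]
  17 → USB stick 4 (new)  [load 17/38]
  31 → USB stick 5 (new)  [load 31/38]
  17 → USB stick 4  [load 34/38]
  7 → USB stick 2  [load 38/38]
  11 → USB stick 3  [load 33/38]
5 USB sticks opened.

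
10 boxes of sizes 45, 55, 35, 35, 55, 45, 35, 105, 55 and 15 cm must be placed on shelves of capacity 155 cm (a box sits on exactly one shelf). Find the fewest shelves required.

4

Total = 105 + 55 + 55 + 55 + 45 + 45 + 35 + 35 + 35 + 15 = 480 cm.
Lower bound: ⌈480/155⌉ = 4 shelves.
A packing using 4 shelves:
  shelf 1: 105 + 45 = 150
  shelf 2: 55 + 55 + 45 = 155
  shelf 3: 55 + 35 + 35 + 15 = 140
  shelf 4: 35 = 35
This matches the lower bound, so 4 is optimal.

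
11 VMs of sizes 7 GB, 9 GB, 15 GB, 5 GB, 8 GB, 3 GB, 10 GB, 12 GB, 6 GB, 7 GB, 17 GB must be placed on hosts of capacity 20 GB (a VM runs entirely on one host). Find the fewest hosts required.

5

Total = 17 + 15 + 12 + 10 + 9 + 8 + 7 + 7 + 6 + 5 + 3 = 99 GB.
Lower bound: ⌈99/20⌉ = 5 hosts.
A packing using 5 hosts:
  host 1: 17 + 3 = 20
  host 2: 15 + 5 = 20
  host 3: 12 + 8 = 20
  host 4: 10 + 9 = 19
  host 5: 7 + 7 + 6 = 20
This matches the lower bound, so 5 is optimal.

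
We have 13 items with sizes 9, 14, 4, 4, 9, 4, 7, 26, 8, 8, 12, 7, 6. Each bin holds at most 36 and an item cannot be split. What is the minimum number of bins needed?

Total = 26 + 14 + 12 + 9 + 9 + 8 + 8 + 7 + 7 + 6 + 4 + 4 + 4 = 118.
Lower bound: ⌈118/36⌉ = 4 bins.
A packing using 4 bins:
  bin 1: 26 + 9 = 35
  bin 2: 14 + 12 + 9 = 35
  bin 3: 8 + 8 + 7 + 7 + 6 = 36
  bin 4: 4 + 4 + 4 = 12
This matches the lower bound, so 4 is optimal.

4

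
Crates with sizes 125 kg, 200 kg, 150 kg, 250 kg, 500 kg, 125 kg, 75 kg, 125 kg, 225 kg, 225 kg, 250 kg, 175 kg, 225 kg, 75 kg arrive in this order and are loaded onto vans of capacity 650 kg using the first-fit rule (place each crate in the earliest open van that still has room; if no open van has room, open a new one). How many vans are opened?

5

  125 → van 1 (new)  [load 125/650]
  200 → van 1  [load 325/650]
  150 → van 1  [load 475/650]
  250 → van 2 (new)  [load 250/650]
  500 → van 3 (new)  [load 500/650]
  125 → van 1  [load 600/650]
  75 → van 2  [load 325/650]
  125 → van 2  [load 450/650]
  225 → van 4 (new)  [load 225/650]
  225 → van 4  [load 450/650]
  250 → van 5 (new)  [load 250/650]
  175 → van 2  [load 625/650]
  225 → van 5  [load 475/650]
  75 → van 3  [load 575/650]
5 vans opened.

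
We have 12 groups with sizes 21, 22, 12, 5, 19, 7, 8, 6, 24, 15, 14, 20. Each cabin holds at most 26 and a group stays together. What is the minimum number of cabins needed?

7

Total = 24 + 22 + 21 + 20 + 19 + 15 + 14 + 12 + 8 + 7 + 6 + 5 = 173.
Lower bound: ⌈173/26⌉ = 7 cabins.
A packing using 7 cabins:
  cabin 1: 24 = 24
  cabin 2: 22 = 22
  cabin 3: 21 + 5 = 26
  cabin 4: 20 + 6 = 26
  cabin 5: 19 + 7 = 26
  cabin 6: 15 + 8 = 23
  cabin 7: 14 + 12 = 26
This matches the lower bound, so 7 is optimal.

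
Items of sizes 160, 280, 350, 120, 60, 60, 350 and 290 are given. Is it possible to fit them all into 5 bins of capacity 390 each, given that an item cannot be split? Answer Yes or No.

A valid assignment using 5 bins:
  bin 1: 350 = 350
  bin 2: 350 = 350
  bin 3: 290 + 60 = 350
  bin 4: 280 + 60 = 340
  bin 5: 160 + 120 = 280
Every load is within 390, so 5 bins suffice.

Yes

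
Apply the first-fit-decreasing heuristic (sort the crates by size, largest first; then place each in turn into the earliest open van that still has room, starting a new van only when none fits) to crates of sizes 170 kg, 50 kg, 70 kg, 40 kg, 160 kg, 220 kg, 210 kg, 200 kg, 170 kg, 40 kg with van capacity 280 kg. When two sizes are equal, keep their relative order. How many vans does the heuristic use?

6

Sorted descending: 220, 210, 200, 170, 170, 160, 70, 50, 40, 40.
  220 → van 1 (new)  [load 220/280]
  210 → van 2 (new)  [load 210/280]
  200 → van 3 (new)  [load 200/280]
  170 → van 4 (new)  [load 170/280]
  170 → van 5 (new)  [load 170/280]
  160 → van 6 (new)  [load 160/280]
  70 → van 2  [load 280/280]
  50 → van 1  [load 270/280]
  40 → van 3  [load 240/280]
  40 → van 3  [load 280/280]
6 vans opened.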